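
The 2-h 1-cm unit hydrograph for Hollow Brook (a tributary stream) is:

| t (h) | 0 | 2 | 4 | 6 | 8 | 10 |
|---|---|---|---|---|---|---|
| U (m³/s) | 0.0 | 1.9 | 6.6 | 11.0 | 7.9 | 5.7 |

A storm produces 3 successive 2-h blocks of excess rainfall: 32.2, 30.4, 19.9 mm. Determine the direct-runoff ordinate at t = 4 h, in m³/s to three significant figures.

Q ≈ 27.0 m³/s

By discrete convolution, Q_j = Σ (P_i / 10 mm) · U_{j−i}.
At t = 4 h (j=2): Q = (32.2/10)·6.6 + (30.4/10)·1.9 + (19.9/10)·0.0 = 27.0 m³/s.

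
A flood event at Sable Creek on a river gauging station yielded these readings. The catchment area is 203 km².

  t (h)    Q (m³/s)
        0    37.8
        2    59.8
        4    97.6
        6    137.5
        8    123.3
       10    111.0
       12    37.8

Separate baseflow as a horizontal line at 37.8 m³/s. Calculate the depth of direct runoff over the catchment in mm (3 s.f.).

d ≈ 12.1 mm

Direct runoff: 0.0, 22.0, 59.8, 99.7, 85.5, 73.2, 0.0 m³/s; ΣQ_DR = 340.2 m³/s.
V = ΣQ_DR · Δt = 340.2 × 7200 s = 2.449 × 10^6 m³.
Over A = 203 km², depth = V / A = 12.1 mm.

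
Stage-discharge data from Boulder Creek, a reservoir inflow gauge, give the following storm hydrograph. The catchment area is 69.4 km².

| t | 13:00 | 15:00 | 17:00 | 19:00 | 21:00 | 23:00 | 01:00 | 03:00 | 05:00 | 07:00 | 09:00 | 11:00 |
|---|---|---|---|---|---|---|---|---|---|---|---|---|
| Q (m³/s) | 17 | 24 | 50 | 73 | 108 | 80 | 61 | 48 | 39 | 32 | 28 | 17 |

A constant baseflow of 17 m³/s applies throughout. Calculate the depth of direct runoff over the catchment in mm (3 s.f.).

Direct runoff: 0.0, 7.0, 33.0, 56.0, 91.0, 63.0, 44.0, 31.0, 22.0, 15.0, 11.0, 0.0 m³/s; ΣQ_DR = 373.0 m³/s.
V = ΣQ_DR · Δt = 373.0 × 7200 s = 2.686 × 10^6 m³.
Over A = 69.4 km², depth = V / A = 38.7 mm.

d ≈ 38.7 mm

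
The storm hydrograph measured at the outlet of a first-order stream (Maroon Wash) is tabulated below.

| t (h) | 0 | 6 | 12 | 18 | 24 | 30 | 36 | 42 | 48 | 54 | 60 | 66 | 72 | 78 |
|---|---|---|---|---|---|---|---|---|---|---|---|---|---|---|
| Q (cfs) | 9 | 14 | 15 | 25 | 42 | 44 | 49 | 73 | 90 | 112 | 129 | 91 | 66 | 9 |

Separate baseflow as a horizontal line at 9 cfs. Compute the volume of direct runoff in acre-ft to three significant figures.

V ≈ 318 acre-ft

Direct-runoff ordinates (Q − Q_b): 0.0, 5.0, 6.0, 16.0, 33.0, 35.0, 40.0, 64.0, 81.0, 103.0, 120.0, 82.0, 57.0, 0.0 cfs.
ΣQ_DR = 642.0 cfs.
With Δt = 6 h = 21600 s, V = ΣQ_DR · Δt = 642.0 × 21600 = 1.39 × 10^7 ft³ = 318 acre-ft.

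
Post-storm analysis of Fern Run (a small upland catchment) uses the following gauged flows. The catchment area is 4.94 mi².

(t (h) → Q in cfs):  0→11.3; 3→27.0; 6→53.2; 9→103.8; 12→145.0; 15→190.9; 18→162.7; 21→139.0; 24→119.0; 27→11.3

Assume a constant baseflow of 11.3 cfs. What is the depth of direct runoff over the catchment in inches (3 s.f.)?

Direct runoff: 0.0, 15.7, 41.9, 92.5, 133.7, 179.6, 151.4, 127.7, 107.7, 0.0 cfs; ΣQ_DR = 850.2 cfs.
V = ΣQ_DR · Δt = 850.2 × 10800 s = 9.182 × 10^6 ft³.
Over A = 4.94 mi², depth = V / A = 0.800 in.

d ≈ 0.800 in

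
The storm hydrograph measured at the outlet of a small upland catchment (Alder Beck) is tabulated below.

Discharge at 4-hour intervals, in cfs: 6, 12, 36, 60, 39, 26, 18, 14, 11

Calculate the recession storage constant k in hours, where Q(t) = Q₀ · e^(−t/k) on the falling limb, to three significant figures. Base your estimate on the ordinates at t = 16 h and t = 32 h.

k ≈ 12.6 h

On the falling limb, Q drops from 39 to 11 cfs between t = 16 h and t = 32 h (Δt = 16 h).
k = −Δt / ln(Q₂/Q₁) = −16 / ln(11/39) = 12.6 h.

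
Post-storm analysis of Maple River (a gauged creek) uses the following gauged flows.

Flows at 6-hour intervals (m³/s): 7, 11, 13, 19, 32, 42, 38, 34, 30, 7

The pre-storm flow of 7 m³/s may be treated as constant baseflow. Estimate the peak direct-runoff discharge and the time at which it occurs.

Subtracting baseflow gives direct-runoff ordinates: 0.0, 4.0, 6.0, 12.0, 25.0, 35.0, 31.0, 27.0, 23.0, 0.0 m³/s.
The maximum is 35.0 m³/s, occurring at the reading for t = 30 h.

Q_p = 35.0 m³/s at t = 30 h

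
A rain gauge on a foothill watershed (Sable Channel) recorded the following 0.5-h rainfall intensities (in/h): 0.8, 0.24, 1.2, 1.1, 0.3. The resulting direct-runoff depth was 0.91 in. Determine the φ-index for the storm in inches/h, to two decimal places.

φ ≈ 0.43 in/h

Only the 3 blocks with intensity above φ contribute runoff: 0.8, 1.2, 1.1 in/h.
Σ(I−φ)·Δt = d  ⇒  (0.8+1.2+1.1 − 3φ)·0.5 = 0.91
φ = (3.100 − 0.91/0.5) / 3 = 0.43 in/h.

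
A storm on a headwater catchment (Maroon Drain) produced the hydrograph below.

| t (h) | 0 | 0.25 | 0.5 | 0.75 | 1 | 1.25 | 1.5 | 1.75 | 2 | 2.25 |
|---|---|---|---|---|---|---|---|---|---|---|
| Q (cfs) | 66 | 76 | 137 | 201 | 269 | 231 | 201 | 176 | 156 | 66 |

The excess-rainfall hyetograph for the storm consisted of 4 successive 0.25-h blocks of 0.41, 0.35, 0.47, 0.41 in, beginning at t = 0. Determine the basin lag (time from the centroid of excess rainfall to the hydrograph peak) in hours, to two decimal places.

Centroid of excess rainfall: t_c = Σ P_i·t̄_i / ΣP_i = 0.5091 h (block centres at 0.125, 0.375, 0.625, 0.875 h).
Hydrograph peak occurs at t = 1 h, so basin lag t_L = 1 − 0.5091 = 0.49 h.

t_L ≈ 0.49 h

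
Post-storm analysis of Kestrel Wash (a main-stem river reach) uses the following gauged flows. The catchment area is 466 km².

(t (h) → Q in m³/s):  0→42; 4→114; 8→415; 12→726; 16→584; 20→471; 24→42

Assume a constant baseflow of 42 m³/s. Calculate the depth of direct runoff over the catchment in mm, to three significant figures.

d ≈ 64.9 mm

Direct runoff: 0.0, 72.0, 373.0, 684.0, 542.0, 429.0, 0.0 m³/s; ΣQ_DR = 2100 m³/s.
V = ΣQ_DR · Δt = 2100 × 14400 s = 3.024 × 10^7 m³.
Over A = 466 km², depth = V / A = 64.9 mm.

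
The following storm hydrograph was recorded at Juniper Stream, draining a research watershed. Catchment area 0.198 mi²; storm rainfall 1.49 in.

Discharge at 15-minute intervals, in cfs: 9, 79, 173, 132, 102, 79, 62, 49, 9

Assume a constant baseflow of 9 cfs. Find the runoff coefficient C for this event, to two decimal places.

C ≈ 0.80

ΣQ_DR = 613.0 cfs; V = ΣQ_DR·Δt = 5.517 × 10^5 ft³.
Runoff depth d = V / A = 1.199 in.
C = d / P = 1.199 / 1.49 = 0.80.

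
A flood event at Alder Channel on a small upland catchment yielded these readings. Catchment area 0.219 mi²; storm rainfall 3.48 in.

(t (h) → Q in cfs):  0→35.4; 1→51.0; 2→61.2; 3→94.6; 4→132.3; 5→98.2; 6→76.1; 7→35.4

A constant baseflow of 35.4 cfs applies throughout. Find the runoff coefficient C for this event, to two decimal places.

ΣQ_DR = 301.0 cfs; V = ΣQ_DR·Δt = 1.084 × 10^6 ft³.
Runoff depth d = V / A = 2.130 in.
C = d / P = 2.130 / 3.48 = 0.61.

C ≈ 0.61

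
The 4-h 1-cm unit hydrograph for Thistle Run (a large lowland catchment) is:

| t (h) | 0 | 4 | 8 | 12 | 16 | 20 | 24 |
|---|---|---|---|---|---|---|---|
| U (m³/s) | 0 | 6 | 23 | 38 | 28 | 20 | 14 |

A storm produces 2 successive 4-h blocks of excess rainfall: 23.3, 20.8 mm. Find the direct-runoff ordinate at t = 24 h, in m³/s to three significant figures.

Q ≈ 74.2 m³/s

By discrete convolution, Q_j = Σ (P_i / 10 mm) · U_{j−i}.
At t = 24 h (j=6): Q = (23.3/10)·14 + (20.8/10)·20 = 74.2 m³/s.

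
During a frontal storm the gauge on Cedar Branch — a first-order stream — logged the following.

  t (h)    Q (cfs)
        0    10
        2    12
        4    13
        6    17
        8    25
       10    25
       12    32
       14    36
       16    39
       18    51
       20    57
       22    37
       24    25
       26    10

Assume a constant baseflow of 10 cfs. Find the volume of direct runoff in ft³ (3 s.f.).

V ≈ 1.79 × 10^6 ft³

Direct-runoff ordinates (Q − Q_b): 0.0, 2.0, 3.0, 7.0, 15.0, 15.0, 22.0, 26.0, 29.0, 41.0, 47.0, 27.0, 15.0, 0.0 cfs.
ΣQ_DR = 249.0 cfs.
With Δt = 2 h = 7200 s, V = ΣQ_DR · Δt = 249.0 × 7200 = 1.79 × 10^6 ft³.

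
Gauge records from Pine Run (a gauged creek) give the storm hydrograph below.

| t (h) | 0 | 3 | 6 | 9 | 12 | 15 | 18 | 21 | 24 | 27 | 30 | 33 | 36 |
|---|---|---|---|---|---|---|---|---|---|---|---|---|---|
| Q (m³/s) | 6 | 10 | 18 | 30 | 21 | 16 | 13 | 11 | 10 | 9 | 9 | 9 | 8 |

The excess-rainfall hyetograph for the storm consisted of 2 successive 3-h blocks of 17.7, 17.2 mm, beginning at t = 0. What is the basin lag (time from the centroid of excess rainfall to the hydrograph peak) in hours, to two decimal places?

Centroid of excess rainfall: t_c = Σ P_i·t̄_i / ΣP_i = 2.9785 h (block centres at 1.5, 4.5 h).
Hydrograph peak occurs at t = 9 h, so basin lag t_L = 9 − 2.9785 = 6.02 h.

t_L ≈ 6.02 h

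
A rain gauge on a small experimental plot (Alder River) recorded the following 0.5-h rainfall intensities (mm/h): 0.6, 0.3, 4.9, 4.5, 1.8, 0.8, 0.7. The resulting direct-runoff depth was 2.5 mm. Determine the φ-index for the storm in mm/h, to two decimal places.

φ ≈ 2.20 mm/h

Only the 2 blocks with intensity above φ contribute runoff: 4.9, 4.5 mm/h.
Σ(I−φ)·Δt = d  ⇒  (4.9+4.5 − 2φ)·0.5 = 2.5
φ = (9.400 − 2.5/0.5) / 2 = 2.20 mm/h.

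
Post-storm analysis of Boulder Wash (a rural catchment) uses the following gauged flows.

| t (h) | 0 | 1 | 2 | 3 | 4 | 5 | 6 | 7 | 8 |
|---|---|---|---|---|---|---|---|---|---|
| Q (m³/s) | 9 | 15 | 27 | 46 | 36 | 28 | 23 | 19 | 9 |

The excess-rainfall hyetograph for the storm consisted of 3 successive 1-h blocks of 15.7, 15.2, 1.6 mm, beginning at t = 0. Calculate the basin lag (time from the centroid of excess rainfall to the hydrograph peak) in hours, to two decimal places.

t_L ≈ 1.93 h

Centroid of excess rainfall: t_c = Σ P_i·t̄_i / ΣP_i = 1.0662 h (block centres at 0.5, 1.5, 2.5 h).
Hydrograph peak occurs at t = 3 h, so basin lag t_L = 3 − 1.0662 = 1.93 h.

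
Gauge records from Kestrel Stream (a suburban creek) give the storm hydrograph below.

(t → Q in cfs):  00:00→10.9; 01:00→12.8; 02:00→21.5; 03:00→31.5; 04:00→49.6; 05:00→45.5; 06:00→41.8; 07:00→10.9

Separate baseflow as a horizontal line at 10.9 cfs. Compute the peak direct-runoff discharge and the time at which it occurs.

Subtracting baseflow gives direct-runoff ordinates: 0.0, 1.9, 10.6, 20.6, 38.7, 34.6, 30.9, 0.0 cfs.
The maximum is 38.7 cfs, occurring at the reading for t = 04:00.

Q_p = 38.7 cfs at t = 04:00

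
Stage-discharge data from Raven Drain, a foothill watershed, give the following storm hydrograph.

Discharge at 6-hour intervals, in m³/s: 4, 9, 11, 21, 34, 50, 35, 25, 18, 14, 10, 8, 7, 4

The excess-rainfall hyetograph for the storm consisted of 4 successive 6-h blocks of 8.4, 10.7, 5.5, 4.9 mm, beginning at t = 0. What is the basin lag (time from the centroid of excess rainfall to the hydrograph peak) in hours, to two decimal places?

Centroid of excess rainfall: t_c = Σ P_i·t̄_i / ΣP_i = 10.4034 h (block centres at 3, 9, 15, 21 h).
Hydrograph peak occurs at t = 30 h, so basin lag t_L = 30 − 10.4034 = 19.60 h.

t_L ≈ 19.60 h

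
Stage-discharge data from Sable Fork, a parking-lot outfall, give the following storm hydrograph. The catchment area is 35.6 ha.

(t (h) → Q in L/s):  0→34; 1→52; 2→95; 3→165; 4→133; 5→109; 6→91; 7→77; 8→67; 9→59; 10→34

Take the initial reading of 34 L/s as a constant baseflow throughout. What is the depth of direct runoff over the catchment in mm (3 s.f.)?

Direct runoff: 0.0, 18.0, 61.0, 131.0, 99.0, 75.0, 57.0, 43.0, 33.0, 25.0, 0.0 L/s; ΣQ_DR = 542.0 L/s.
V = ΣQ_DR · Δt = 542.0 × 3600 s = 1.951 × 10^6 L.
Over A = 35.6 ha, depth = V / A = 5.48 mm.

d ≈ 5.48 mm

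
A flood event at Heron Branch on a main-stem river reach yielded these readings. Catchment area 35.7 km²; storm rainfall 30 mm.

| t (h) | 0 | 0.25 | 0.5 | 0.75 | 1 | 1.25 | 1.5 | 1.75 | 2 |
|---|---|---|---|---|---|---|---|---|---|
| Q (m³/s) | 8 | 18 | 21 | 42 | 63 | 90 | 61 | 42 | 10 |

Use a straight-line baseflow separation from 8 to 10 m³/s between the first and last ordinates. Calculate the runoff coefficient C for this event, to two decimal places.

C ≈ 0.23

ΣQ_DR = 274.0 m³/s; V = ΣQ_DR·Δt = 2.466 × 10^5 m³.
Runoff depth d = V / A = 6.908 mm.
C = d / P = 6.908 / 30 = 0.23.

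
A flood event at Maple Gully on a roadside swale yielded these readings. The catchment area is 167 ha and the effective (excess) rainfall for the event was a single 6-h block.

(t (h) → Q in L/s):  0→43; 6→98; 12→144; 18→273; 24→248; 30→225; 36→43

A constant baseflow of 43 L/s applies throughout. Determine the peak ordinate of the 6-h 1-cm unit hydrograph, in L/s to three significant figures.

U_p ≈ 230 L/s

Direct runoff: 0.0, 55.0, 101.0, 230.0, 205.0, 182.0, 0.0 L/s; ΣQ_DR = 773.0 L/s, peak = 230.0 L/s.
Runoff depth d = ΣQ_DR·Δt / A = 773.0 × 21600 / (167 ha) = 9.998 mm.
The 1-cm UH is the DRH scaled by (10 mm)/d, so U_p = 230.0 × 10/9.998 = 230 L/s.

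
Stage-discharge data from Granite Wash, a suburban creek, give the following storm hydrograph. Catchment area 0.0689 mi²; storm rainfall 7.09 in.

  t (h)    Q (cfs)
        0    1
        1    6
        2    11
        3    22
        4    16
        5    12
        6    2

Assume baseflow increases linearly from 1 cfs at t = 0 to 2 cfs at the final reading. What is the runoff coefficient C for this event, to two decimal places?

C ≈ 0.19

ΣQ_DR = 59.50 cfs; V = ΣQ_DR·Δt = 2.142 × 10^5 ft³.
Runoff depth d = V / A = 1.338 in.
C = d / P = 1.338 / 7.09 = 0.19.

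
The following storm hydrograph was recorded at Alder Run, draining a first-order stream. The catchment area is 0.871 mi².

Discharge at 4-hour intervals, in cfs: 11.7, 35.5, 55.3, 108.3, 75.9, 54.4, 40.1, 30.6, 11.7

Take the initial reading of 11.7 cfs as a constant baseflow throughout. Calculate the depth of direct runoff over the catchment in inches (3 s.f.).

Direct runoff: 0.0, 23.8, 43.6, 96.6, 64.2, 42.7, 28.4, 18.9, 0.0 cfs; ΣQ_DR = 318.2 cfs.
V = ΣQ_DR · Δt = 318.2 × 14400 s = 4.582 × 10^6 ft³.
Over A = 0.871 mi², depth = V / A = 2.26 in.

d ≈ 2.26 in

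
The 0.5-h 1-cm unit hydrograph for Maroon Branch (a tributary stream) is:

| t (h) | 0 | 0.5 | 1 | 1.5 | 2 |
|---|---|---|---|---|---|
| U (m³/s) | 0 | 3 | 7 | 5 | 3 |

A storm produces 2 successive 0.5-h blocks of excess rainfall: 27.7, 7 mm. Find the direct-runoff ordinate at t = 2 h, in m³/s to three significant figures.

By discrete convolution, Q_j = Σ (P_i / 10 mm) · U_{j−i}.
At t = 2 h (j=4): Q = (27.7/10)·3 + (7/10)·5 = 11.8 m³/s.

Q ≈ 11.8 m³/s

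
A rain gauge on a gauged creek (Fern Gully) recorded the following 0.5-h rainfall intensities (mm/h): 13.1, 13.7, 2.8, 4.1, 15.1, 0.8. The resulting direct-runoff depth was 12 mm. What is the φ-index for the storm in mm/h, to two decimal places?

Only the 3 blocks with intensity above φ contribute runoff: 13.1, 13.7, 15.1 mm/h.
Σ(I−φ)·Δt = d  ⇒  (13.1+13.7+15.1 − 3φ)·0.5 = 12
φ = (41.90 − 12/0.5) / 3 = 5.97 mm/h.

φ ≈ 5.97 mm/h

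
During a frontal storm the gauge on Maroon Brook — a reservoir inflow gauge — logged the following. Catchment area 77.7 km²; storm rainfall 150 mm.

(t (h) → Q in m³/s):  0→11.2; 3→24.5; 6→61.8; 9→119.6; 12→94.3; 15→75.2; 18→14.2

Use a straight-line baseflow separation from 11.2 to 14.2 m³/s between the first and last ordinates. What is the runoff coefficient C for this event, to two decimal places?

C ≈ 0.29

ΣQ_DR = 311.9 m³/s; V = ΣQ_DR·Δt = 3.369 × 10^6 m³.
Runoff depth d = V / A = 43.35 mm.
C = d / P = 43.35 / 150 = 0.29.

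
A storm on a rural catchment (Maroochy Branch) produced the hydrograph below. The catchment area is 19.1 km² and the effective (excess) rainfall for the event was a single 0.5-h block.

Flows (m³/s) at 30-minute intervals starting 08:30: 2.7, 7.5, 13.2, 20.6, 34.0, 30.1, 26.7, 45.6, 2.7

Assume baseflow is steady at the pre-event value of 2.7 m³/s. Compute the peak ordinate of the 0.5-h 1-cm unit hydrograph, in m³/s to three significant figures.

U_p ≈ 28.7 m³/s

Direct runoff: 0.0, 4.8, 10.5, 17.9, 31.3, 27.4, 24.0, 42.9, 0.0 m³/s; ΣQ_DR = 158.8 m³/s, peak = 42.9 m³/s.
Runoff depth d = ΣQ_DR·Δt / A = 158.8 × 1800 / (19.1 km²) = 14.97 mm.
The 1-cm UH is the DRH scaled by (10 mm)/d, so U_p = 42.9 × 10/14.97 = 28.7 m³/s.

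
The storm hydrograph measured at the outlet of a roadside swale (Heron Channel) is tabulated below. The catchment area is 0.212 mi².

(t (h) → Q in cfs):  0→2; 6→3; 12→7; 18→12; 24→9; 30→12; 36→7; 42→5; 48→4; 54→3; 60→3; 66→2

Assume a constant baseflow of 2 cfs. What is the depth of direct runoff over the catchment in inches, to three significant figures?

Direct runoff: 0.0, 1.0, 5.0, 10.0, 7.0, 10.0, 5.0, 3.0, 2.0, 1.0, 1.0, 0.0 cfs; ΣQ_DR = 45.00 cfs.
V = ΣQ_DR · Δt = 45.00 × 21600 s = 9.720 × 10^5 ft³.
Over A = 0.212 mi², depth = V / A = 1.97 in.

d ≈ 1.97 in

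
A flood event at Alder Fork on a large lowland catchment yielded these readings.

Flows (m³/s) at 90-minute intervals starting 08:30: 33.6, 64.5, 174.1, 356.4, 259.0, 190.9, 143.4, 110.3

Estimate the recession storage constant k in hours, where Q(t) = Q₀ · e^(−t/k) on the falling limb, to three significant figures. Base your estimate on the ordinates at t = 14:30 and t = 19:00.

On the falling limb, Q drops from 259.0 to 110.3 m³/s between t = 14:30 and t = 19:00 (Δt = 4.5 h).
k = −Δt / ln(Q₂/Q₁) = −4.5 / ln(110.3/259.0) = 5.27 h.

k ≈ 5.27 h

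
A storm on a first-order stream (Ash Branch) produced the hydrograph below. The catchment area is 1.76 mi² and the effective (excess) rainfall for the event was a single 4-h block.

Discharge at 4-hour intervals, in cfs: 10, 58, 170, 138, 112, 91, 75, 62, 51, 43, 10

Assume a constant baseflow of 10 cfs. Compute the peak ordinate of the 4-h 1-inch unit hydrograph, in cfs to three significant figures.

U_p ≈ 64.0 cfs

Direct runoff: 0.0, 48.0, 160.0, 128.0, 102.0, 81.0, 65.0, 52.0, 41.0, 33.0, 0.0 cfs; ΣQ_DR = 710.0 cfs, peak = 160.0 cfs.
Runoff depth d = ΣQ_DR·Δt / A = 710.0 × 14400 / (1.76 mi²) = 2.500 in.
The 1-inch UH is the DRH scaled by (1 in)/d, so U_p = 160.0 × 1/2.500 = 64.0 cfs.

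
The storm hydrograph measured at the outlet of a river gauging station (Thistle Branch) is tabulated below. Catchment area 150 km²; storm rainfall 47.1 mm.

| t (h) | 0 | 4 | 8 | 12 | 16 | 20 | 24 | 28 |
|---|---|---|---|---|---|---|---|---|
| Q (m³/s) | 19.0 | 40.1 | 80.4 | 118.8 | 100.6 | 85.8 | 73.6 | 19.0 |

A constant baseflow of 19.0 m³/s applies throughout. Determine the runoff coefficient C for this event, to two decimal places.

ΣQ_DR = 385.3 m³/s; V = ΣQ_DR·Δt = 5.548 × 10^6 m³.
Runoff depth d = V / A = 36.99 mm.
C = d / P = 36.99 / 47.1 = 0.79.

C ≈ 0.79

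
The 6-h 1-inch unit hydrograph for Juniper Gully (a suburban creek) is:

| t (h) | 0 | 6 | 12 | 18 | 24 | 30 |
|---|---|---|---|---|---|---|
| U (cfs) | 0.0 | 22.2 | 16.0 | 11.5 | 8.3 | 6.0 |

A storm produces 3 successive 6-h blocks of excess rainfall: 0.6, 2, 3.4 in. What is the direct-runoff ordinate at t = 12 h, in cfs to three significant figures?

By discrete convolution, Q_j = Σ (P_i / 1 in) · U_{j−i}.
At t = 12 h (j=2): Q = (0.6/1)·16.0 + (2/1)·22.2 + (3.4/1)·0.0 = 54.0 cfs.

Q ≈ 54.0 cfs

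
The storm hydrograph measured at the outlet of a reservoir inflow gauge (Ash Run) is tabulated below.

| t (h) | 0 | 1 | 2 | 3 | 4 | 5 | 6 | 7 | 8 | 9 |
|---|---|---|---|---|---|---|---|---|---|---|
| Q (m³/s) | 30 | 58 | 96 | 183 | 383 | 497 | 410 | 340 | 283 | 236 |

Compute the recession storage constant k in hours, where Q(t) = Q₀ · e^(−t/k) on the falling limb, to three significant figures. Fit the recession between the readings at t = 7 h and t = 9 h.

On the falling limb, Q drops from 340 to 236 m³/s between t = 7 h and t = 9 h (Δt = 2 h).
k = −Δt / ln(Q₂/Q₁) = −2 / ln(236/340) = 5.48 h.

k ≈ 5.48 h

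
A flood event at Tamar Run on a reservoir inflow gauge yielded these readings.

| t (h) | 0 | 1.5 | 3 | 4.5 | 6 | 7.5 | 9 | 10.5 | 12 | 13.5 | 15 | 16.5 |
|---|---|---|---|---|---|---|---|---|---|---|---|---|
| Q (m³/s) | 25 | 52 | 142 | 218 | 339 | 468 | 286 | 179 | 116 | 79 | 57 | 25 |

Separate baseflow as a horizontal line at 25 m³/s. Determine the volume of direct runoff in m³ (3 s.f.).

Direct-runoff ordinates (Q − Q_b): 0.0, 27.0, 117.0, 193.0, 314.0, 443.0, 261.0, 154.0, 91.0, 54.0, 32.0, 0.0 m³/s.
ΣQ_DR = 1686 m³/s.
With Δt = 1.5 h = 5400 s, V = ΣQ_DR · Δt = 1686 × 5400 = 9.10 × 10^6 m³.

V ≈ 9.10 × 10^6 m³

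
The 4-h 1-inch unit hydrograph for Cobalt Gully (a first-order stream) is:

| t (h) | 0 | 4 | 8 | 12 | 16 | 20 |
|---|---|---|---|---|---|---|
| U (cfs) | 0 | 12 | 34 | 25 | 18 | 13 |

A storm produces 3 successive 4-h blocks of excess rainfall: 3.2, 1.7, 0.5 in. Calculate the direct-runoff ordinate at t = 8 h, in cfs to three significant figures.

Q ≈ 129 cfs

By discrete convolution, Q_j = Σ (P_i / 1 in) · U_{j−i}.
At t = 8 h (j=2): Q = (3.2/1)·34 + (1.7/1)·12 + (0.5/1)·0 = 129 cfs.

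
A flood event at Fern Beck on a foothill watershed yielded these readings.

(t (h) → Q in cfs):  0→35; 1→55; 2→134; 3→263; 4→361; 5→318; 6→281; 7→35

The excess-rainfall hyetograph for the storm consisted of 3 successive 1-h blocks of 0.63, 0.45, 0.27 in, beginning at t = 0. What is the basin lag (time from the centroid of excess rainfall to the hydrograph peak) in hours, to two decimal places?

t_L ≈ 2.77 h

Centroid of excess rainfall: t_c = Σ P_i·t̄_i / ΣP_i = 1.2333 h (block centres at 0.5, 1.5, 2.5 h).
Hydrograph peak occurs at t = 4 h, so basin lag t_L = 4 − 1.2333 = 2.77 h.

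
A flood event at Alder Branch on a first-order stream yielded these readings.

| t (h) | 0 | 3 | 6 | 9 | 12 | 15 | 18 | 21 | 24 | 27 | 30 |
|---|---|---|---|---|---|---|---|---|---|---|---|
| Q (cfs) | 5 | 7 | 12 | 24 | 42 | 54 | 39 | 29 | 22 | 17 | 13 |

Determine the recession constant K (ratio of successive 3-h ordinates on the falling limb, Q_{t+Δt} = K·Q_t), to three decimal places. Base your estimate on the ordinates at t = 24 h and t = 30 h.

Using the recession-limb readings at t = 24 h and t = 30 h: Q falls from 22 to 13 cfs over 2 intervals.
K = (Q₂/Q₁)^(1/2) = (13/22)^(1/2) = 0.769.

K ≈ 0.769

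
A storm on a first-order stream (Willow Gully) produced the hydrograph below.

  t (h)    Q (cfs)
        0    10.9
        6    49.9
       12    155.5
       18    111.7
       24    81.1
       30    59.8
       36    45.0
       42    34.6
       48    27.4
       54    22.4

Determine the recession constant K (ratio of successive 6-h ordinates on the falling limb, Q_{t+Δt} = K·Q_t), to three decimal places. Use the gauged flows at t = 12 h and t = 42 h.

Using the recession-limb readings at t = 12 h and t = 42 h: Q falls from 155.5 to 34.6 cfs over 5 intervals.
K = (Q₂/Q₁)^(1/5) = (34.6/155.5)^(1/5) = 0.740.

K ≈ 0.740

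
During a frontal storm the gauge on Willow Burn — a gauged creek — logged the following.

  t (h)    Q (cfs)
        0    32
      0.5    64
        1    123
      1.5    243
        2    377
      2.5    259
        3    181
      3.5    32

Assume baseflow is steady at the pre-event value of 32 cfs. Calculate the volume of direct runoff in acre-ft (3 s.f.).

Direct-runoff ordinates (Q − Q_b): 0.0, 32.0, 91.0, 211.0, 345.0, 227.0, 149.0, 0.0 cfs.
ΣQ_DR = 1055 cfs.
With Δt = 0.5 h = 1800 s, V = ΣQ_DR · Δt = 1055 × 1800 = 1.90 × 10^6 ft³ = 43.6 acre-ft.

V ≈ 43.6 acre-ft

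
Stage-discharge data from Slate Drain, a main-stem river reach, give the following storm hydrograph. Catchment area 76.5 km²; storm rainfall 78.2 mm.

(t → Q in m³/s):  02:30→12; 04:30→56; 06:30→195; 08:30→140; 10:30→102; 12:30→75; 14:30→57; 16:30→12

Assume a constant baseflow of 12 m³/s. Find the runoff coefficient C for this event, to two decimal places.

C ≈ 0.67

ΣQ_DR = 553.0 m³/s; V = ΣQ_DR·Δt = 3.982 × 10^6 m³.
Runoff depth d = V / A = 52.05 mm.
C = d / P = 52.05 / 78.2 = 0.67.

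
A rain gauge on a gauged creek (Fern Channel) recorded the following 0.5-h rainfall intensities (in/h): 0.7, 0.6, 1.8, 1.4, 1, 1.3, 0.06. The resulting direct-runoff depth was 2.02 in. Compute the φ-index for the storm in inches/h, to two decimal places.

φ ≈ 0.46 in/h

Only the 6 blocks with intensity above φ contribute runoff: 0.7, 0.6, 1.8, 1.4, 1, 1.3 in/h.
Σ(I−φ)·Δt = d  ⇒  (0.7+0.6+1.8+1.4+1+1.3 − 6φ)·0.5 = 2.02
φ = (6.800 − 2.02/0.5) / 6 = 0.46 in/h.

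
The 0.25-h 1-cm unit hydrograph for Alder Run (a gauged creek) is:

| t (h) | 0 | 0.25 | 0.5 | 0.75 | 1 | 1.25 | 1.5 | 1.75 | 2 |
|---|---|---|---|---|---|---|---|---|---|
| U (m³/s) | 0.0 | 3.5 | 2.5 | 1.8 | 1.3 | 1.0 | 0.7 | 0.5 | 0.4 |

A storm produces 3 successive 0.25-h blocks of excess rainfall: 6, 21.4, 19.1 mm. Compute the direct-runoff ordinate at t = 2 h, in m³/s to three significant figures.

By discrete convolution, Q_j = Σ (P_i / 10 mm) · U_{j−i}.
At t = 2 h (j=8): Q = (6/10)·0.4 + (21.4/10)·0.5 + (19.1/10)·0.7 = 2.65 m³/s.

Q ≈ 2.65 m³/s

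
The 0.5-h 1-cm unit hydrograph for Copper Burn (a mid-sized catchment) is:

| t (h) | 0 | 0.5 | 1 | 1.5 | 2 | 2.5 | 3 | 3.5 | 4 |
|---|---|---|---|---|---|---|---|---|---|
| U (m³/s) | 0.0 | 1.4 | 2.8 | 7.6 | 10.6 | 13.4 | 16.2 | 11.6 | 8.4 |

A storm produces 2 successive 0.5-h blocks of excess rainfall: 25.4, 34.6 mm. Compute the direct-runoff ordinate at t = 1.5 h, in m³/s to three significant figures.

By discrete convolution, Q_j = Σ (P_i / 10 mm) · U_{j−i}.
At t = 1.5 h (j=3): Q = (25.4/10)·7.6 + (34.6/10)·2.8 = 29.0 m³/s.

Q ≈ 29.0 m³/s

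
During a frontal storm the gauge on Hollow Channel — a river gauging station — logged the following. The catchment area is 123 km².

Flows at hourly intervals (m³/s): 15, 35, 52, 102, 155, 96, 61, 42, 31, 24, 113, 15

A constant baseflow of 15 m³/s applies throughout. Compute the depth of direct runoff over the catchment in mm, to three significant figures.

Direct runoff: 0.0, 20.0, 37.0, 87.0, 140.0, 81.0, 46.0, 27.0, 16.0, 9.0, 98.0, 0.0 m³/s; ΣQ_DR = 561.0 m³/s.
V = ΣQ_DR · Δt = 561.0 × 3600 s = 2.020 × 10^6 m³.
Over A = 123 km², depth = V / A = 16.4 mm.

d ≈ 16.4 mm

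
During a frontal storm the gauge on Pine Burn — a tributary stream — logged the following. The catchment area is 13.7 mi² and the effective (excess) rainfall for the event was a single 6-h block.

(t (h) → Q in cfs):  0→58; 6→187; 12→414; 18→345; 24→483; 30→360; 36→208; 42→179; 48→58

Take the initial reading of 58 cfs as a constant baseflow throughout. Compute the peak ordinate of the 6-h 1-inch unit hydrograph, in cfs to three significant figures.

U_p ≈ 354 cfs

Direct runoff: 0.0, 129.0, 356.0, 287.0, 425.0, 302.0, 150.0, 121.0, 0.0 cfs; ΣQ_DR = 1770 cfs, peak = 425.0 cfs.
Runoff depth d = ΣQ_DR·Δt / A = 1770 × 21600 / (13.7 mi²) = 1.201 in.
The 1-inch UH is the DRH scaled by (1 in)/d, so U_p = 425.0 × 1/1.201 = 354 cfs.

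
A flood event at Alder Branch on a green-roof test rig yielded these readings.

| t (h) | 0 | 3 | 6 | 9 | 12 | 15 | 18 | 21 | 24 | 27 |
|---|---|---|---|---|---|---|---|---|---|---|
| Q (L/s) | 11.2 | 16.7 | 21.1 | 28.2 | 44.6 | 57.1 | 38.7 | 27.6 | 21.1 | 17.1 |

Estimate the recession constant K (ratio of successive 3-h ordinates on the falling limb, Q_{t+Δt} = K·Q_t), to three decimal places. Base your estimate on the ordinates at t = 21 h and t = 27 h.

K ≈ 0.787

Using the recession-limb readings at t = 21 h and t = 27 h: Q falls from 27.6 to 17.1 L/s over 2 intervals.
K = (Q₂/Q₁)^(1/2) = (17.1/27.6)^(1/2) = 0.787.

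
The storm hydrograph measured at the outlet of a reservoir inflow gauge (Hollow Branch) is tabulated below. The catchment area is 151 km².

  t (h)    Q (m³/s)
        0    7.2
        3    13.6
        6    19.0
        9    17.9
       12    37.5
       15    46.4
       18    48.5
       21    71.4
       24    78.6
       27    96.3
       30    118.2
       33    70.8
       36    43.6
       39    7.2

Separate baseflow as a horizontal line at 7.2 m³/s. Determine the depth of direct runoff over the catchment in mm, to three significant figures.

Direct runoff: 0.0, 6.4, 11.8, 10.7, 30.3, 39.2, 41.3, 64.2, 71.4, 89.1, 111.0, 63.6, 36.4, 0.0 m³/s; ΣQ_DR = 575.4 m³/s.
V = ΣQ_DR · Δt = 575.4 × 10800 s = 6.214 × 10^6 m³.
Over A = 151 km², depth = V / A = 41.2 mm.

d ≈ 41.2 mm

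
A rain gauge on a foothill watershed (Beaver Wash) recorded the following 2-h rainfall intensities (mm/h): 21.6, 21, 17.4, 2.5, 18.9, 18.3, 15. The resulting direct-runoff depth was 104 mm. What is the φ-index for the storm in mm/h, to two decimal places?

φ ≈ 10.03 mm/h

Only the 6 blocks with intensity above φ contribute runoff: 21.6, 21, 17.4, 18.9, 18.3, 15 mm/h.
Σ(I−φ)·Δt = d  ⇒  (21.6+21+17.4+18.9+18.3+15 − 6φ)·2 = 104
φ = (112.2 − 104/2) / 6 = 10.03 mm/h.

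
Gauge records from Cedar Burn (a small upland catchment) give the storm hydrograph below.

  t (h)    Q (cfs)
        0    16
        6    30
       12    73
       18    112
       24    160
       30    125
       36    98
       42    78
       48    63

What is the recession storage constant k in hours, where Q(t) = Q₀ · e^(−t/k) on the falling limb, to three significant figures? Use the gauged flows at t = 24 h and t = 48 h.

On the falling limb, Q drops from 160 to 63 cfs between t = 24 h and t = 48 h (Δt = 24 h).
k = −Δt / ln(Q₂/Q₁) = −24 / ln(63/160) = 25.7 h.

k ≈ 25.7 h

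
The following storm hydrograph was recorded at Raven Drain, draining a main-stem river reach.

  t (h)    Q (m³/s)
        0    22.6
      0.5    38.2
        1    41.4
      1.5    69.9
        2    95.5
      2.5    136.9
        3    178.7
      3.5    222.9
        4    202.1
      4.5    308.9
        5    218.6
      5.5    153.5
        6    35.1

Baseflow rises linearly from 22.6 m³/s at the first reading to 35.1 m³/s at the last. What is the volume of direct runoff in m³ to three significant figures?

V ≈ 2.43 × 10^6 m³

Direct-runoff ordinates (Q − Q_b): 0.00, 14.56, 16.72, 44.17, 68.73, 109.09, 149.85, 193.01, 171.17, 276.93, 185.58, 119.44, 0.00 m³/s.
ΣQ_DR = 1349 m³/s.
With Δt = 0.5 h = 1800 s, V = ΣQ_DR · Δt = 1349 × 1800 = 2.43 × 10^6 m³.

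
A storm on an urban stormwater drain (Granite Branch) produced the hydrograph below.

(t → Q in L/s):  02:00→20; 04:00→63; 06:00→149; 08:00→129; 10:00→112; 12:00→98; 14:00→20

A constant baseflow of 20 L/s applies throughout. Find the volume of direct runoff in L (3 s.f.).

Direct-runoff ordinates (Q − Q_b): 0.0, 43.0, 129.0, 109.0, 92.0, 78.0, 0.0 L/s.
ΣQ_DR = 451.0 L/s.
With Δt = 2 h = 7200 s, V = ΣQ_DR · Δt = 451.0 × 7200 = 3.25 × 10^6 L.

V ≈ 3.25 × 10^6 L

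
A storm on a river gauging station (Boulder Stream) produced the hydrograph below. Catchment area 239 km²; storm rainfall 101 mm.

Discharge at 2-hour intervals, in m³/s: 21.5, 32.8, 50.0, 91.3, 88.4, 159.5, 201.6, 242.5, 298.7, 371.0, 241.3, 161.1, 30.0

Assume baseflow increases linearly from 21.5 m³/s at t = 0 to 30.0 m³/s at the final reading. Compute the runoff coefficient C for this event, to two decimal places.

ΣQ_DR = 1655 m³/s; V = ΣQ_DR·Δt = 1.192 × 10^7 m³.
Runoff depth d = V / A = 49.86 mm.
C = d / P = 49.86 / 101 = 0.49.

C ≈ 0.49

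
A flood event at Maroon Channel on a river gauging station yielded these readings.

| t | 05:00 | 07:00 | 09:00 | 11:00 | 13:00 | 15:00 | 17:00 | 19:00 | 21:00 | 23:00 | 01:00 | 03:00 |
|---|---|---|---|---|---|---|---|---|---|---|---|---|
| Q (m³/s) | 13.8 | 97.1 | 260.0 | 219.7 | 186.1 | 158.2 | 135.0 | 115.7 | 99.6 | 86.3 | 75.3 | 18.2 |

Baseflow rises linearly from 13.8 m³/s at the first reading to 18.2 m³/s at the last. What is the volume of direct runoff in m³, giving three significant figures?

V ≈ 9.17 × 10^6 m³

Direct-runoff ordinates (Q − Q_b): 0.00, 82.90, 245.40, 204.70, 170.70, 142.40, 118.80, 99.10, 82.60, 68.90, 57.50, 0.00 m³/s.
ΣQ_DR = 1273 m³/s.
With Δt = 2 h = 7200 s, V = ΣQ_DR · Δt = 1273 × 7200 = 9.17 × 10^6 m³.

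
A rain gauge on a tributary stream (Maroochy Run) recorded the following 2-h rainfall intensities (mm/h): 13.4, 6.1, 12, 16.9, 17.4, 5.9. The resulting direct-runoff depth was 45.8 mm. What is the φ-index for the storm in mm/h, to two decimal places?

φ ≈ 9.20 mm/h

Only the 4 blocks with intensity above φ contribute runoff: 13.4, 12, 16.9, 17.4 mm/h.
Σ(I−φ)·Δt = d  ⇒  (13.4+12+16.9+17.4 − 4φ)·2 = 45.8
φ = (59.70 − 45.8/2) / 4 = 9.20 mm/h.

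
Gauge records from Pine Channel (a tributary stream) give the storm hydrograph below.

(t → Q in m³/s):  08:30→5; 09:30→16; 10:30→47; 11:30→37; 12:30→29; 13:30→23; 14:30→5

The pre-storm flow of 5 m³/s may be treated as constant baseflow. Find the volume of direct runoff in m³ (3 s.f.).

Direct-runoff ordinates (Q − Q_b): 0.0, 11.0, 42.0, 32.0, 24.0, 18.0, 0.0 m³/s.
ΣQ_DR = 127.0 m³/s.
With Δt = 1 h = 3600 s, V = ΣQ_DR · Δt = 127.0 × 3600 = 4.57 × 10^5 m³.

V ≈ 4.57 × 10^5 m³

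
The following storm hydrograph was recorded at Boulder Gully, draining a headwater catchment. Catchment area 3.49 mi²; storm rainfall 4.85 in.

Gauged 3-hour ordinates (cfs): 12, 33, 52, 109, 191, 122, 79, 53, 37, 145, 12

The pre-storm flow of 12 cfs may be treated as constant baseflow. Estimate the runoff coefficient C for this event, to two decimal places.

ΣQ_DR = 713.0 cfs; V = ΣQ_DR·Δt = 7.700 × 10^6 ft³.
Runoff depth d = V / A = 0.9497 in.
C = d / P = 0.9497 / 4.85 = 0.20.

C ≈ 0.20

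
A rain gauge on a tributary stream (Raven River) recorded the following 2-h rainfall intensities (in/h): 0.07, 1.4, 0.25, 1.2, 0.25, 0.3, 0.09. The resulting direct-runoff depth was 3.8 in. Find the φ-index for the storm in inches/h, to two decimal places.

Only the 2 blocks with intensity above φ contribute runoff: 1.4, 1.2 in/h.
Σ(I−φ)·Δt = d  ⇒  (1.4+1.2 − 2φ)·2 = 3.8
φ = (2.600 − 3.8/2) / 2 = 0.35 in/h.

φ ≈ 0.35 in/h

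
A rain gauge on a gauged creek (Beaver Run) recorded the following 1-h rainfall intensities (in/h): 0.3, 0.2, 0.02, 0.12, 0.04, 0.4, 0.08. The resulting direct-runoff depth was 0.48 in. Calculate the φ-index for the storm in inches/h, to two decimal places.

φ ≈ 0.14 in/h

Only the 3 blocks with intensity above φ contribute runoff: 0.3, 0.2, 0.4 in/h.
Σ(I−φ)·Δt = d  ⇒  (0.3+0.2+0.4 − 3φ)·1 = 0.48
φ = (0.9000 − 0.48/1) / 3 = 0.14 in/h.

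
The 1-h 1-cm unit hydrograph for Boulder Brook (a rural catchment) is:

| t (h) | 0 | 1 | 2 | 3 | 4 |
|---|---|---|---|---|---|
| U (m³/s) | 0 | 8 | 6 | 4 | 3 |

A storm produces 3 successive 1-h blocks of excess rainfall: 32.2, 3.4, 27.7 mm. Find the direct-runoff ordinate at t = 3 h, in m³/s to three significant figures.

By discrete convolution, Q_j = Σ (P_i / 10 mm) · U_{j−i}.
At t = 3 h (j=3): Q = (32.2/10)·4 + (3.4/10)·6 + (27.7/10)·8 = 37.1 m³/s.

Q ≈ 37.1 m³/s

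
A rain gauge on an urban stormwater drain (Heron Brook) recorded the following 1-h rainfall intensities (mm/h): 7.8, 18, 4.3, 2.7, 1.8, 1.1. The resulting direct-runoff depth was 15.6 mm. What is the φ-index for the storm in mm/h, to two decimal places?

Only the 2 blocks with intensity above φ contribute runoff: 7.8, 18 mm/h.
Σ(I−φ)·Δt = d  ⇒  (7.8+18 − 2φ)·1 = 15.6
φ = (25.80 − 15.6/1) / 2 = 5.10 mm/h.

φ ≈ 5.10 mm/h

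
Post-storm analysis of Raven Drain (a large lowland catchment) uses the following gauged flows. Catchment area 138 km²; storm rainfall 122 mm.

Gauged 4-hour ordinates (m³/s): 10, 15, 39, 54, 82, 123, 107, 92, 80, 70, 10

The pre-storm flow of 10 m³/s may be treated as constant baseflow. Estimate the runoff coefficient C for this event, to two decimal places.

C ≈ 0.49

ΣQ_DR = 572.0 m³/s; V = ΣQ_DR·Δt = 8.237 × 10^6 m³.
Runoff depth d = V / A = 59.69 mm.
C = d / P = 59.69 / 122 = 0.49.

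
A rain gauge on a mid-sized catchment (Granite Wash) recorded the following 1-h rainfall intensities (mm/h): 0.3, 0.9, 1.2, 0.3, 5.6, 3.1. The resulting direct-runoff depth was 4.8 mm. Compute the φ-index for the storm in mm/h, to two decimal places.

Only the 2 blocks with intensity above φ contribute runoff: 5.6, 3.1 mm/h.
Σ(I−φ)·Δt = d  ⇒  (5.6+3.1 − 2φ)·1 = 4.8
φ = (8.700 − 4.8/1) / 2 = 1.95 mm/h.

φ ≈ 1.95 mm/h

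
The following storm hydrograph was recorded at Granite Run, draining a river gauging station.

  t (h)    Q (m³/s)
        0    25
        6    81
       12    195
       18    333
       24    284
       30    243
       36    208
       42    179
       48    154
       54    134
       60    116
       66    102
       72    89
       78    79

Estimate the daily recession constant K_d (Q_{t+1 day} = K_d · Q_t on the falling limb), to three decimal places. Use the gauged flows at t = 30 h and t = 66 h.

Between t = 30 h and t = 66 h the flow falls from 243 to 102 m³/s over 6×6 h = 36 h.
Per-interval ratio K = (102/243)^(1/6) = 0.8653; K_d = K^(24/6) = 0.561.

K_d ≈ 0.561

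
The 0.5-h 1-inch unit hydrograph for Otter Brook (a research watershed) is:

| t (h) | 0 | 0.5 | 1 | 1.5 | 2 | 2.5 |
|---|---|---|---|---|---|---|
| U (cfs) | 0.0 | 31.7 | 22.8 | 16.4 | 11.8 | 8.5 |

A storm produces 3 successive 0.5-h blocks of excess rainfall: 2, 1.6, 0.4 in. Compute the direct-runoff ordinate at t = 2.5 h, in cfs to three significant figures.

Q ≈ 42.4 cfs

By discrete convolution, Q_j = Σ (P_i / 1 in) · U_{j−i}.
At t = 2.5 h (j=5): Q = (2/1)·8.5 + (1.6/1)·11.8 + (0.4/1)·16.4 = 42.4 cfs.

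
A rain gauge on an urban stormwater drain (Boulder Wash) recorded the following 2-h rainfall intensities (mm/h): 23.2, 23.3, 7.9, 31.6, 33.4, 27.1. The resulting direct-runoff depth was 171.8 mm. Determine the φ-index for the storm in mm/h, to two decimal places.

Only the 5 blocks with intensity above φ contribute runoff: 23.2, 23.3, 31.6, 33.4, 27.1 mm/h.
Σ(I−φ)·Δt = d  ⇒  (23.2+23.3+31.6+33.4+27.1 − 5φ)·2 = 171.8
φ = (138.6 − 171.8/2) / 5 = 10.54 mm/h.

φ ≈ 10.54 mm/h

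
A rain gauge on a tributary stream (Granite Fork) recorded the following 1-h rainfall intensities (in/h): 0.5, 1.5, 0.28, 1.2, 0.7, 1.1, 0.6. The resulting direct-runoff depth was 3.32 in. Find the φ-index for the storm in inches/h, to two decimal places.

Only the 6 blocks with intensity above φ contribute runoff: 0.5, 1.5, 1.2, 0.7, 1.1, 0.6 in/h.
Σ(I−φ)·Δt = d  ⇒  (0.5+1.5+1.2+0.7+1.1+0.6 − 6φ)·1 = 3.32
φ = (5.600 − 3.32/1) / 6 = 0.38 in/h.

φ ≈ 0.38 in/h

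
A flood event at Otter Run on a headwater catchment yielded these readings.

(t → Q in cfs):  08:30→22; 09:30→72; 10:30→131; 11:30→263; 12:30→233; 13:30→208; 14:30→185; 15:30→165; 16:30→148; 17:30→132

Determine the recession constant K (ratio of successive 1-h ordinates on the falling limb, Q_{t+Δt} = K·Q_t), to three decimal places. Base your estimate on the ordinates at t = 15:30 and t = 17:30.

Using the recession-limb readings at t = 15:30 and t = 17:30: Q falls from 165 to 132 cfs over 2 intervals.
K = (Q₂/Q₁)^(1/2) = (132/165)^(1/2) = 0.894.

K ≈ 0.894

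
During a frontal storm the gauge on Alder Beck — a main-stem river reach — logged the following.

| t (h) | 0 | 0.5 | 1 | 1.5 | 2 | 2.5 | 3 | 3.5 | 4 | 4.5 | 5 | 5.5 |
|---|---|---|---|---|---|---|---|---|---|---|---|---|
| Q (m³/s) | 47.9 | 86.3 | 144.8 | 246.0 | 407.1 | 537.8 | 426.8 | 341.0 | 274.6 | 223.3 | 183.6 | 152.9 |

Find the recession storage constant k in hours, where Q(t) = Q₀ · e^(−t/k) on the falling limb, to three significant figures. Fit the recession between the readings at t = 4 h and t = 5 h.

On the falling limb, Q drops from 274.6 to 183.6 m³/s between t = 4 h and t = 5 h (Δt = 1 h).
k = −Δt / ln(Q₂/Q₁) = −1 / ln(183.6/274.6) = 2.48 h.

k ≈ 2.48 h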